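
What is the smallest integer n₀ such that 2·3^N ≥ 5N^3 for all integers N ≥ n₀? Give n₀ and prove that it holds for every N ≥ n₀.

n₀ = 6

At N = 5: 486 < 625, so the inequality fails and n₀ ≥ 6. We prove 2·3^N ≥ 5N^3 for all N ≥ 6.
For the base case N = 6: 2·3^N = 1458 and 5N^3 = 1080, so 1458 ≥ 1080.
Inductive step: assume the claim holds for N = k, so 2·3^k ≥ 5k^3.
Then 2·3^(k + 1) = 3·(2·3^k) ≥ 3·(5k^3).
Also, for k ≥ 6 we have 3·(5k^3) ≥ 5(k+1)^3, since 3 ≥ (1 + 1/k)^3 for all k ≥ 6.
Combining, 2·3^(k + 1) ≥ 5(k+1)^3.
By the principle of mathematical induction, the result holds for all N ≥ 6.
Hence the smallest such n₀ is 6.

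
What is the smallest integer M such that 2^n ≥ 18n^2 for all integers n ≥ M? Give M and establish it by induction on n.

M = 12

At n = 11: 2048 < 2178, so the inequality fails and M ≥ 12. We prove 2^n ≥ 18n^2 for all n ≥ 12.
Base case (n = 12): 2^n = 4096 and 18n^2 = 2592, so 4096 ≥ 2592.
Inductive step: suppose the statement holds for some k ≥ 12, so 2^k ≥ 18k^2.
Then 2^(k + 1) = 2·(2^k) ≥ 2·(18k^2).
Also, for k ≥ 12 we have 2·(18k^2) ≥ 18(k+1)^2, since 2 ≥ (1 + 1/k)^2 for all k ≥ 12.
Combining, 2^(k + 1) ≥ 18(k+1)^2.
Hence, by induction on n, the claim holds for every n ≥ 12.
Hence the smallest such M is 12.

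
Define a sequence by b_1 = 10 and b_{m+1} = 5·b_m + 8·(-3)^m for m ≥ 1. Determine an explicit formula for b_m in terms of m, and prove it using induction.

b_m = -(-3)^m + 7·5^(m - 1)

Computing the first terms: b_1 = 10, b_2 = 26, b_3 = 202. This suggests b_m = -(-3)^m + 7·5^(m - 1).
For the base case m = 1: the formula gives 10 = 10 = b_1.
Inductive step: suppose the statement holds for some j ≥ 1, so b_j = -(-3)^j + 7·5^(j - 1).
Then b_{j+1} = 5·b_j + 8·(-3)^j = 5·(-(-3)^j + 7·5^(j - 1)) + 8·(-3)^j = -(-3)^(j + 1) + 7·5^j = -(-3)^(j+1) + 7·5^((j+1) - 1),
which is the claimed formula at m = j+1.
By induction, the statement is established for all m ≥ 1.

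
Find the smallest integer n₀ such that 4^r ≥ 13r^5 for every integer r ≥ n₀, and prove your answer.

At r = 10: 1048576 < 1300000, so the inequality fails and n₀ ≥ 11. We prove 4^r ≥ 13r^5 for all r ≥ 11.
When r = 11: 4^r = 4194304 and 13r^5 = 2093663, so 4194304 ≥ 2093663.
Inductive step: suppose the statement holds for some i ≥ 11, so 4^i ≥ 13i^5.
Then 4^(i + 1) = 4·(4^i) ≥ 4·(13i^5).
Also, for i ≥ 11 we have 4·(13i^5) ≥ 13(i+1)^5, since 4 ≥ (1 + 1/i)^5 for all i ≥ 11.
Combining, 4^(i + 1) ≥ 13(i+1)^5.
This completes the induction.
Hence the smallest such n₀ is 11.

n₀ = 11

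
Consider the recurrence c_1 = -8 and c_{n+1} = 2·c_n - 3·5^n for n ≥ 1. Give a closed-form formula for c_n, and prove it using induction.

Computing the first terms: c_1 = -8, c_2 = -31, c_3 = -137. This suggests c_n = -3·2^(n - 1) - 5^n.
When n = 1: the formula gives -8 = -8 = c_1.
Inductive step: assume the claim holds for n = p, so c_p = -3·2^(p - 1) - 5^p.
Then c_{p+1} = 2·c_p - 3·5^p = 2·(-3·2^(p - 1) - 5^p) - 3·5^p = -3·2^p - 5^(p + 1) = -3·2^((p+1) - 1) - 5^(p+1),
which is the claimed formula at n = p+1.
By induction, the statement is established for all n ≥ 1.

c_n = -3·2^(n - 1) - 5^n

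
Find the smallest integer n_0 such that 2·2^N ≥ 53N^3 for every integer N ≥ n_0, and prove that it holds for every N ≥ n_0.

At N = 16: 131072 < 217088, so the inequality fails and n_0 ≥ 17. We prove 2·2^N ≥ 53N^3 for all N ≥ 17.
For the base case N = 17: 2·2^N = 262144 and 53N^3 = 260389, so 262144 ≥ 260389.
Inductive step: assume the claim holds for N = j, so 2·2^j ≥ 53j^3.
Then 2·2^(j + 1) = 2·(2·2^j) ≥ 2·(53j^3).
Also, for j ≥ 17 we have 2·(53j^3) ≥ 53(j+1)^3, since 2 ≥ (1 + 1/j)^3 for all j ≥ 17.
Combining, 2·2^(j + 1) ≥ 53(j+1)^3.
This completes the induction.
Hence the smallest such n_0 is 17.

n_0 = 17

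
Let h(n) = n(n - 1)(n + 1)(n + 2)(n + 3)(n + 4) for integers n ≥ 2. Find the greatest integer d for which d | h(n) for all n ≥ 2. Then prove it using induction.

d = 720

Computing the first values: h(2) = 720 and h(3) = 5040; gcd(720, 5040) = 720, so d ≤ 720.
We prove 720 | n(n - 1)(n + 1)(n + 2)(n + 3)(n + 4) for all n ≥ 2 by induction on n.
For the base case n = 2: h(2) = 720 = 720·(1), so 720 | h(2).
Suppose the result is true for n = r, i.e. 720 | h(r). Then
h(r+1) − h(r) = r·(r+1)·(r+2)·(r+3)·(r+4)·(r+5) − (r-1)·r·(r+1)·(r+2)·(r+3)·(r+4) = r·(r+1)·(r+2)·(r+3)·(r+4)·[(r+5) − (r-1)] = 6·r·(r+1)·(r+2)·(r+3)·(r+4). The product of 5 consecutive integers is divisible by (5)! = 120, so h(r+1) − h(r) is divisible by 6·120 = 720. By the inductive hypothesis 720 | h(r), hence 720 | h(r+1).
By the principle of mathematical induction, the result holds for all n ≥ 2.
Therefore the largest such d is 720.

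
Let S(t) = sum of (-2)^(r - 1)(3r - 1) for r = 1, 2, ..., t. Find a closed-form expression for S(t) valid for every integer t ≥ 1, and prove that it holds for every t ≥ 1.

We claim S(t) = -(-2)^t·t for all t ≥ 1.
Base step (t = 1): S(1) = 2, and the closed form gives 2. They agree.
Suppose the result is true for t = r, so S(r) = -(-2)^r·r.
Then S(r+1) = S(r) + ((-2)^r(3r + 2)) = (-(-2)^r·r) + ((-2)^r(3r + 2)).
Simplifying, S(r+1) = 2(-2)^r(r + 1) = -(-2)^(r+1)·(r+1),
which is the closed form with t = r+1.
By the principle of mathematical induction, the result holds for all t ≥ 1.

S(t) = -(-2)^t·t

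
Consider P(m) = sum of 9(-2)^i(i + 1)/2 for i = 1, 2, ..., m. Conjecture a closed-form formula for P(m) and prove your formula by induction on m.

We claim P(m) = (-2)^m(3m + 4) - 4 for all m ≥ 1.
When m = 1: P(1) = -18, and the closed form gives -18. They agree.
Inductive step: assume the claim holds for m = i, so P(i) = (-2)^i(3i + 4) - 4.
Then P(i+1) = P(i) + (9(-2)^i(-i - 2)) = ((-2)^i(3i + 4) - 4) + (9(-2)^i(-i - 2)).
Simplifying, P(i+1) = -6(-2)^i·i - 14(-2)^i - 4 = (-2)^(i+1)(3(i+1) + 4) - 4,
which is the closed form with m = i+1.
By induction, the statement is established for all m ≥ 1.

P(m) = (-2)^m(3m + 4) - 4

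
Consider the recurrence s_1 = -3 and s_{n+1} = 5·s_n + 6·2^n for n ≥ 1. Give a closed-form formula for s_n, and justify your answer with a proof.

s_n = -2^(n + 1) + 5^(n - 1)

Computing the first terms: s_1 = -3, s_2 = -3, s_3 = 9. This suggests s_n = -2^(n + 1) + 5^(n - 1).
Base step (n = 1): the formula gives -3 = -3 = s_1.
For the inductive step, assume it holds for an arbitrary r ≥ 1, so s_r = -2^(r + 1) + 5^(r - 1).
Then s_{r+1} = 5·s_r + 6·2^r = 5·(-2^(r + 1) + 5^(r - 1)) + 6·2^r = -2^(r + 2) + 5^r = -2^((r+1) + 1) + 5^((r+1) - 1),
which is the claimed formula at n = r+1.
This completes the induction.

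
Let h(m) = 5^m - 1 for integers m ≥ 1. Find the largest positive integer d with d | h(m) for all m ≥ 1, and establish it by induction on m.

Computing the first values: h(1) = 4 and h(2) = 24; gcd(4, 24) = 4, so d ≤ 4.
We prove 4 | 5^m - 1 for all m ≥ 1 by induction on m.
Base step (m = 1): h(1) = 4 = 4·(1), so 4 | h(1).
Suppose the result is true for m = j, i.e. 4 | h(j). Then
5^{j+1} − 1^{j+1} = 5·5^j − 1·1^j = 5·(5^j − 1^j) + (4)·1^j. The first term is divisible by 4 by the inductive hypothesis, and the second term (4)·1^j is divisible by 4 since 4 | 4. Hence 4 | h(j+1).
By the principle of mathematical induction, the result holds for all m ≥ 1.
Therefore the largest such d is 4.

d = 4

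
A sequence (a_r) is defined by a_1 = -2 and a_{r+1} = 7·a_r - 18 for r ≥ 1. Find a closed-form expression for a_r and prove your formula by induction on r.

Computing the first terms: a_1 = -2, a_2 = -32, a_3 = -242. This suggests a_r = -5·7^(r - 1) + 3.
Base case (r = 1): the formula gives -2 = -2 = a_1.
Inductive step: assume the claim holds for r = p, so a_p = -5·7^(p - 1) + 3.
Then a_{p+1} = 7·a_p - 18 = 7·(-5·7^(p - 1) + 3) - 18 = -5·7^p + 3 = -5·7^((p+1) - 1) + 3,
which is the claimed formula at r = p+1.
This completes the induction.

a_r = -5·7^(r - 1) + 3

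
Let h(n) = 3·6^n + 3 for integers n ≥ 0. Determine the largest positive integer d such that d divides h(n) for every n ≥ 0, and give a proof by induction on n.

d = 3

Computing the first values: h(0) = 6 and h(1) = 21; gcd(6, 21) = 3, so d ≤ 3.
We prove 3 | 3·6^n + 3 for all n ≥ 0 by induction on n.
For the base case n = 0: h(0) = 6 = 3·(2), so 3 | h(0).
Inductive step: suppose the statement holds for some m ≥ 0, i.e. 3 | h(m). Then
h(m+1) = 3·6^(m+1) + 3 = 6·(3·6^m + 3) - 15 = 6·h(m) - 15. The first term is divisible by 3 by the inductive hypothesis, and -15 is divisible by 3. Hence 3 | h(m+1).
By induction, the statement is established for all n ≥ 0.
Therefore the largest such d is 3.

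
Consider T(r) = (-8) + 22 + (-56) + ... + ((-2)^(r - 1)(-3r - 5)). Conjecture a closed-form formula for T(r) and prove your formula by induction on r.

T(r) = (-2)^r(r + 2) - 2

We claim T(r) = (-2)^r(r + 2) - 2 for all r ≥ 1.
Base case (r = 1): T(1) = -8, and the closed form gives -8. They agree.
Inductive step: assume the claim holds for r = j, so T(j) = (-2)^j(j + 2) - 2.
Then T(j+1) = T(j) + ((-2)^j(-3j - 8)) = ((-2)^j(j + 2) - 2) + ((-2)^j(-3j - 8)).
Simplifying, T(j+1) = -2(-2)^j·j - 6(-2)^j - 2 = (-2)^(j+1)((j+1) + 2) - 2,
which is the closed form with r = j+1.
By the principle of mathematical induction, the result holds for all r ≥ 1.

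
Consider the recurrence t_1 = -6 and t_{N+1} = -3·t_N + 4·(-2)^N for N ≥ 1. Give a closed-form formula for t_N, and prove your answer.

Computing the first terms: t_1 = -6, t_2 = 10, t_3 = -14. This suggests t_N = (-2)^(N + 2) + 2(-3)^(N - 1).
Base case (N = 1): the formula gives -6 = -6 = t_1.
For the inductive step, assume it holds for an arbitrary p ≥ 1, so t_p = (-2)^(p + 2) + 2(-3)^(p - 1).
Then t_{p+1} = -3·t_p + 4·(-2)^p = -3·((-2)^(p + 2) + 2(-3)^(p - 1)) + 4·(-2)^p = (-2)^(p + 3) + 2(-3)^p = (-2)^((p+1) + 2) + 2(-3)^((p+1) - 1),
which is the claimed formula at N = p+1.
By induction, the statement is established for all N ≥ 1.

t_N = (-2)^(N + 2) + 2(-3)^(N - 1)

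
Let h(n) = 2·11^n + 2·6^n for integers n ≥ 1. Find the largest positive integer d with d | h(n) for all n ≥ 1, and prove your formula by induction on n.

d = 2

Computing the first values: h(1) = 34 and h(2) = 314; gcd(34, 314) = 2, so d ≤ 2.
We prove 2 | 2·11^n + 2·6^n for all n ≥ 1 by induction on n.
Base case (n = 1): h(1) = 34 = 2·(17), so 2 | h(1).
Inductive step: suppose the statement holds for some j ≥ 1, i.e. 2 | h(j). Then
h(j+1) − 11·h(j) = (2·11^(j+1) + 2·6^(j+1)) − 11·(2·11^j + 2·6^j) = (2)·6^j·(6 − 11) = (-10)·6^j. Since 2 | h(j) by the inductive hypothesis, 2 | 11·h(j); and 2 | -10 since -10 = 2·-5. Therefore 2 | h(j+1).
This completes the induction.
Therefore the largest such d is 2.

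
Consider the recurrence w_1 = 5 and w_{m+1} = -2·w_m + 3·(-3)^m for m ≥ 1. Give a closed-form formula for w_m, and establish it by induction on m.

Computing the first terms: w_1 = 5, w_2 = -19, w_3 = 65. This suggests w_m = -(-2)^(m + 1) + (-3)^(m + 1).
When m = 1: the formula gives 5 = 5 = w_1.
Inductive step: suppose the statement holds for some r ≥ 1, so w_r = -(-2)^(r + 1) + (-3)^(r + 1).
Then w_{r+1} = -2·w_r + 3·(-3)^r = -2·(-(-2)^(r + 1) + (-3)^(r + 1)) + 3·(-3)^r = -(-2)^(r + 2) + (-3)^(r + 2) = -(-2)^((r+1) + 1) + (-3)^((r+1) + 1),
which is the claimed formula at m = r+1.
By induction, the statement is established for all m ≥ 1.

w_m = -(-2)^(m + 1) + (-3)^(m + 1)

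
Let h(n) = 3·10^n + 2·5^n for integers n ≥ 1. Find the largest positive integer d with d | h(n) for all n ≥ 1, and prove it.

Computing the first values: h(1) = 40 and h(2) = 350; gcd(40, 350) = 10, so d ≤ 10.
We prove 10 | 3·10^n + 2·5^n for all n ≥ 1 by induction on n.
Base step (n = 1): h(1) = 40 = 10·(4), so 10 | h(1).
Suppose the result is true for n = j, i.e. 10 | h(j). Then
h(j+1) − 10·h(j) = (3·10^(j+1) + 2·5^(j+1)) − 10·(3·10^j + 2·5^j) = (2)·5^j·(5 − 10) = (-10)·5^j. Since 10 | h(j) by the inductive hypothesis, 10 | 10·h(j); and 10 | -10 since -10 = 10·-1. Therefore 10 | h(j+1).
This completes the induction.
Therefore the largest such d is 10.

d = 10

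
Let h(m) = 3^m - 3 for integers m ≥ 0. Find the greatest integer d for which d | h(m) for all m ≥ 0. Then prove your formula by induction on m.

Computing the first values: h(0) = -2 and h(1) = 0; gcd(-2, 0) = 2, so d ≤ 2.
We prove 2 | 3^m - 3 for all m ≥ 0 by induction on m.
For the base case m = 0: h(0) = -2 = 2·(-1), so 2 | h(0).
For the inductive step, assume it holds for an arbitrary k ≥ 0, i.e. 2 | h(k). Then
h(k+1) = 3^(k+1) - 3 = 3·(3^k - 3) + 6 = 3·h(k) + 6. The first term is divisible by 2 by the inductive hypothesis, and 6 is divisible by 2. Hence 2 | h(k+1).
This completes the induction.
Therefore the largest such d is 2.

d = 2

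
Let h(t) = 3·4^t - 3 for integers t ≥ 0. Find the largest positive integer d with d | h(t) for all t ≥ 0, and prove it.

d = 9

Computing the first values: h(0) = 0 and h(1) = 9; gcd(0, 9) = 9, so d ≤ 9.
We prove 9 | 3·4^t - 3 for all t ≥ 0 by induction on t.
Base step (t = 0): h(0) = 0 = 9·(0), so 9 | h(0).
For the inductive step, assume it holds for an arbitrary j ≥ 0, i.e. 9 | h(j). Then
h(j+1) = 3·4^(j+1) - 3 = 4·(3·4^j - 3) + 9 = 4·h(j) + 9. The first term is divisible by 9 by the inductive hypothesis, and 9 is divisible by 9. Hence 9 | h(j+1).
By the principle of mathematical induction, the result holds for all t ≥ 0.
Therefore the largest such d is 9.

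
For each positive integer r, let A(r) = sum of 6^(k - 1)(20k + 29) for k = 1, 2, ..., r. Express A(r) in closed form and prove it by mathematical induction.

We claim A(r) = 6^r(4r + 5) - 5 for all r ≥ 1.
For the base case r = 1: A(1) = 49, and the closed form gives 49. They agree.
Inductive step: assume the claim holds for r = k, so A(k) = 6^k(4k + 5) - 5.
Then A(k+1) = A(k) + (6^k(20k + 49)) = (6^k(4k + 5) - 5) + (6^k(20k + 49)).
Simplifying, A(k+1) = 24·6^k·k + 54·6^k - 5 = 6^(k+1)(4(k+1) + 5) - 5,
which is the closed form with r = k+1.
Hence, by induction on r, the claim holds for every r ≥ 1.

A(r) = 6^r(4r + 5) - 5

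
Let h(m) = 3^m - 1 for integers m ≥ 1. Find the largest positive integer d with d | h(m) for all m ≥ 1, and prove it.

d = 2

Computing the first values: h(1) = 2 and h(2) = 8; gcd(2, 8) = 2, so d ≤ 2.
We prove 2 | 3^m - 1 for all m ≥ 1 by induction on m.
Base case (m = 1): h(1) = 2 = 2·(1), so 2 | h(1).
Inductive step: suppose the statement holds for some j ≥ 1, i.e. 2 | h(j). Then
3^{j+1} − 1^{j+1} = 3·3^j − 1·1^j = 3·(3^j − 1^j) + (2)·1^j. The first term is divisible by 2 by the inductive hypothesis, and the second term (2)·1^j is divisible by 2 since 2 | 2. Hence 2 | h(j+1).
By induction, the statement is established for all m ≥ 1.
Therefore the largest such d is 2.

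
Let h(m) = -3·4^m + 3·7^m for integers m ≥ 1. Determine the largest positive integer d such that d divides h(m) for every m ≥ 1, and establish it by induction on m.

d = 9

Computing the first values: h(1) = 9 and h(2) = 99; gcd(9, 99) = 9, so d ≤ 9.
We prove 9 | -3·4^m + 3·7^m for all m ≥ 1 by induction on m.
Base case (m = 1): h(1) = 9 = 9·(1), so 9 | h(1).
For the inductive step, assume it holds for an arbitrary p ≥ 1, i.e. 9 | h(p). Then
h(p+1) − 7·h(p) = (-3·4^(p+1) + 3·7^(p+1)) − 7·(-3·4^p + 3·7^p) = (-3)·4^p·(4 − 7) = (9)·4^p. Since 9 | h(p) by the inductive hypothesis, 9 | 7·h(p); and 9 | 9 since 9 = 9·1. Therefore 9 | h(p+1).
This completes the induction.
Therefore the largest such d is 9.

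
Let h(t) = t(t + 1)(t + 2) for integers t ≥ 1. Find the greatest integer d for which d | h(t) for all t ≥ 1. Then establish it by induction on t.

Computing the first values: h(1) = 6 and h(2) = 24; gcd(6, 24) = 6, so d ≤ 6.
We prove 6 | t(t + 1)(t + 2) for all t ≥ 1 by induction on t.
Base step (t = 1): h(1) = 6 = 6·(1), so 6 | h(1).
Inductive step: suppose the statement holds for some p ≥ 1, i.e. 6 | h(p). Then
h(p+1) − h(p) = (p+1)·(p+2)·(p+3) − p·(p+1)·(p+2) = (p+1)·(p+2)·[(p+3) − p] = 3·(p+1)·(p+2). The product of 2 consecutive integers is divisible by (2)! = 2, so h(p+1) − h(p) is divisible by 3·2 = 6. By the inductive hypothesis 6 | h(p), hence 6 | h(p+1).
Hence, by induction on t, the claim holds for every t ≥ 1.
Therefore the largest such d is 6.

d = 6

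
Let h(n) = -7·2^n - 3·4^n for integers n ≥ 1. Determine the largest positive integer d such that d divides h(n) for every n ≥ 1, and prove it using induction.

Computing the first values: h(1) = -26 and h(2) = -76; gcd(-26, -76) = 2, so d ≤ 2.
We prove 2 | -7·2^n - 3·4^n for all n ≥ 1 by induction on n.
Base case (n = 1): h(1) = -26 = 2·(-13), so 2 | h(1).
For the inductive step, assume it holds for an arbitrary k ≥ 1, i.e. 2 | h(k). Then
h(k+1) − 4·h(k) = (-7·2^(k+1) - 3·4^(k+1)) − 4·(-7·2^k - 3·4^k) = (-7)·2^k·(2 − 4) = (14)·2^k. Since 2 | h(k) by the inductive hypothesis, 2 | 4·h(k); and 2 | 14 since 14 = 2·7. Therefore 2 | h(k+1).
By induction, the statement is established for all n ≥ 1.
Therefore the largest such d is 2.

d = 2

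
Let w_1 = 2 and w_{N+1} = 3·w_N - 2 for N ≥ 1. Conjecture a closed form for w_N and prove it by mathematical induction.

w_N = 3^(N - 1) + 1

Computing the first terms: w_1 = 2, w_2 = 4, w_3 = 10. This suggests w_N = 3^(N - 1) + 1.
Base step (N = 1): the formula gives 2 = 2 = w_1.
For the inductive step, assume it holds for an arbitrary j ≥ 1, so w_j = 3^(j - 1) + 1.
Then w_{j+1} = 3·w_j - 2 = 3·(3^(j - 1) + 1) - 2 = 3^j + 1 = 3^((j+1) - 1) + 1,
which is the claimed formula at N = j+1.
Hence, by induction on N, the claim holds for every N ≥ 1.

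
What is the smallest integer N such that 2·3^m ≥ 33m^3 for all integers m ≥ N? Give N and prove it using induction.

N = 9

At m = 8: 13122 < 16896, so the inequality fails and N ≥ 9. We prove 2·3^m ≥ 33m^3 for all m ≥ 9.
When m = 9: 2·3^m = 39366 and 33m^3 = 24057, so 39366 ≥ 24057.
Inductive step: suppose the statement holds for some p ≥ 9, so 2·3^p ≥ 33p^3.
Then 2·3^(p + 1) = 3·(2·3^p) ≥ 3·(33p^3).
Also, for p ≥ 9 we have 3·(33p^3) ≥ 33(p+1)^3, since 3 ≥ (1 + 1/p)^3 for all p ≥ 9.
Combining, 2·3^(p + 1) ≥ 33(p+1)^3.
Hence, by induction on m, the claim holds for every m ≥ 9.
Hence the smallest such N is 9.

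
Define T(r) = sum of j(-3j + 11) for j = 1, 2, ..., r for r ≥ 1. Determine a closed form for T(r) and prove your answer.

T(r) = -r(r - 5)(r + 1)

We claim T(r) = -r(r - 5)(r + 1) for all r ≥ 1.
For the base case r = 1: T(1) = 8, and the closed form gives 8. They agree.
For the inductive step, assume it holds for an arbitrary j ≥ 1, so T(j) = j(-j^2 + 4j + 5).
Then T(j+1) = T(j) + (-(j + 1)(3j - 8)) = (j(-j^2 + 4j + 5)) + (-(j + 1)(3j - 8)).
Simplifying, T(j+1) = -(j - 4)(j + 1)(j + 2) = -(j+1)((j+1) - 5)((j+1) + 1),
which is the closed form with r = j+1.
Hence, by induction on r, the claim holds for every r ≥ 1.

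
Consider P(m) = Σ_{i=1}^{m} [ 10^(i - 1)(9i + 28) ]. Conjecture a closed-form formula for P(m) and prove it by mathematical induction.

P(m) = 10^m(m + 3) - 3

We claim P(m) = 10^m(m + 3) - 3 for all m ≥ 1.
Base case (m = 1): P(1) = 37, and the closed form gives 37. They agree.
For the inductive step, assume it holds for an arbitrary i ≥ 1, so P(i) = 10^i(i + 3) - 3.
Then P(i+1) = P(i) + (10^i(9i + 37)) = (10^i(i + 3) - 3) + (10^i(9i + 37)).
Simplifying, P(i+1) = 10·10^i·i + 40·10^i - 3 = 10^(i+1)((i+1) + 3) - 3,
which is the closed form with m = i+1.
By induction, the statement is established for all m ≥ 1.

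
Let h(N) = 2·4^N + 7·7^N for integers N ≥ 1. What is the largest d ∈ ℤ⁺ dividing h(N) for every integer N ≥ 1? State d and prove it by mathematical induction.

Computing the first values: h(1) = 57 and h(2) = 375; gcd(57, 375) = 3, so d ≤ 3.
We prove 3 | 2·4^N + 7·7^N for all N ≥ 1 by induction on N.
Base case (N = 1): h(1) = 57 = 3·(19), so 3 | h(1).
Suppose the result is true for N = p, i.e. 3 | h(p). Then
h(p+1) − 7·h(p) = (2·4^(p+1) + 7·7^(p+1)) − 7·(2·4^p + 7·7^p) = (2)·4^p·(4 − 7) = (-6)·4^p. Since 3 | h(p) by the inductive hypothesis, 3 | 7·h(p); and 3 | -6 since -6 = 3·-2. Therefore 3 | h(p+1).
By the principle of mathematical induction, the result holds for all N ≥ 1.
Therefore the largest such d is 3.

d = 3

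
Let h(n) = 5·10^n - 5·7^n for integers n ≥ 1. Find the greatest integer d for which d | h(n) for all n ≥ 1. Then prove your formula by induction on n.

d = 15

Computing the first values: h(1) = 15 and h(2) = 255; gcd(15, 255) = 15, so d ≤ 15.
We prove 15 | 5·10^n - 5·7^n for all n ≥ 1 by induction on n.
When n = 1: h(1) = 15 = 15·(1), so 15 | h(1).
Inductive step: suppose the statement holds for some m ≥ 1, i.e. 15 | h(m). Then
h(m+1) − 10·h(m) = (5·10^(m+1) - 5·7^(m+1)) − 10·(5·10^m - 5·7^m) = (-5)·7^m·(7 − 10) = (15)·7^m. Since 15 | h(m) by the inductive hypothesis, 15 | 10·h(m); and 15 | 15 since 15 = 15·1. Therefore 15 | h(m+1).
By the principle of mathematical induction, the result holds for all n ≥ 1.
Therefore the largest such d is 15.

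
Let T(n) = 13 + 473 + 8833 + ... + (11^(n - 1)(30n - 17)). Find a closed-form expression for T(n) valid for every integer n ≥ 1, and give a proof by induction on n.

We claim T(n) = 11^n(3n - 2) + 2 for all n ≥ 1.
Base case (n = 1): T(1) = 13, and the closed form gives 13. They agree.
Inductive step: suppose the statement holds for some i ≥ 1, so T(i) = 11^i(3i - 2) + 2.
Then T(i+1) = T(i) + (11^i(30i + 13)) = (11^i(3i - 2) + 2) + (11^i(30i + 13)).
Simplifying, T(i+1) = 33·11^i·i + 11·11^i + 2 = 11^(i+1)(3(i+1) - 2) + 2,
which is the closed form with n = i+1.
By the principle of mathematical induction, the result holds for all n ≥ 1.

T(n) = 11^n(3n - 2) + 2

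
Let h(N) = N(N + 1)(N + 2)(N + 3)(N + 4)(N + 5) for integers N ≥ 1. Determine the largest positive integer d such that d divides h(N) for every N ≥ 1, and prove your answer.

Computing the first values: h(1) = 720 and h(2) = 5040; gcd(720, 5040) = 720, so d ≤ 720.
We prove 720 | N(N + 1)(N + 2)(N + 3)(N + 4)(N + 5) for all N ≥ 1 by induction on N.
Base step (N = 1): h(1) = 720 = 720·(1), so 720 | h(1).
Suppose the result is true for N = r, i.e. 720 | h(r). Then
h(r+1) − h(r) = (r+1)·(r+2)·(r+3)·(r+4)·(r+5)·(r+6) − r·(r+1)·(r+2)·(r+3)·(r+4)·(r+5) = (r+1)·(r+2)·(r+3)·(r+4)·(r+5)·[(r+6) − r] = 6·(r+1)·(r+2)·(r+3)·(r+4)·(r+5). The product of 5 consecutive integers is divisible by (5)! = 120, so h(r+1) − h(r) is divisible by 6·120 = 720. By the inductive hypothesis 720 | h(r), hence 720 | h(r+1).
This completes the induction.
Therefore the largest such d is 720.

d = 720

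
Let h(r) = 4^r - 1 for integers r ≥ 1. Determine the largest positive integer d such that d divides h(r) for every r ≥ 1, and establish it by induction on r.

Computing the first values: h(1) = 3 and h(2) = 15; gcd(3, 15) = 3, so d ≤ 3.
We prove 3 | 4^r - 1 for all r ≥ 1 by induction on r.
When r = 1: h(1) = 3 = 3·(1), so 3 | h(1).
For the inductive step, assume it holds for an arbitrary m ≥ 1, i.e. 3 | h(m). Then
4^{m+1} − 1^{m+1} = 4·4^m − 1·1^m = 4·(4^m − 1^m) + (3)·1^m. The first term is divisible by 3 by the inductive hypothesis, and the second term (3)·1^m is divisible by 3 since 3 | 3. Hence 3 | h(m+1).
By the principle of mathematical induction, the result holds for all r ≥ 1.
Therefore the largest such d is 3.

d = 3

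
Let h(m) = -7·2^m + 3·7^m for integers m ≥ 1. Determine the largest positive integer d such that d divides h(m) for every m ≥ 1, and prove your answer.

Computing the first values: h(1) = 7 and h(2) = 119; gcd(7, 119) = 7, so d ≤ 7.
We prove 7 | -7·2^m + 3·7^m for all m ≥ 1 by induction on m.
For the base case m = 1: h(1) = 7 = 7·(1), so 7 | h(1).
Inductive step: assume the claim holds for m = i, i.e. 7 | h(i). Then
h(i+1) − 7·h(i) = (-7·2^(i+1) + 3·7^(i+1)) − 7·(-7·2^i + 3·7^i) = (-7)·2^i·(2 − 7) = (35)·2^i. Since 7 | h(i) by the inductive hypothesis, 7 | 7·h(i); and 7 | 35 since 35 = 7·5. Therefore 7 | h(i+1).
Hence, by induction on m, the claim holds for every m ≥ 1.
Therefore the largest such d is 7.

d = 7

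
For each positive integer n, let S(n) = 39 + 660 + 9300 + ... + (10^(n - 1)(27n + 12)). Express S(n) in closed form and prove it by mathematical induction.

S(n) = 10^n(3n + 1) - 1

We claim S(n) = 10^n(3n + 1) - 1 for all n ≥ 1.
Base step (n = 1): S(1) = 39, and the closed form gives 39. They agree.
For the inductive step, assume it holds for an arbitrary m ≥ 1, so S(m) = 10^m(3m + 1) - 1.
Then S(m+1) = S(m) + (10^m(27m + 39)) = (10^m(3m + 1) - 1) + (10^m(27m + 39)).
Simplifying, S(m+1) = 30·10^m·m + 40·10^m - 1 = 10^(m+1)(3(m+1) + 1) - 1,
which is the closed form with n = m+1.
By induction, the statement is established for all n ≥ 1.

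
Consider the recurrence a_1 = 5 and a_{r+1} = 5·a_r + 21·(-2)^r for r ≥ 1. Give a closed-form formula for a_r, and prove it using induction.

a_r = -3(-2)^r - 5^(r - 1)

Computing the first terms: a_1 = 5, a_2 = -17, a_3 = -1. This suggests a_r = -3(-2)^r - 5^(r - 1).
For the base case r = 1: the formula gives 5 = 5 = a_1.
Inductive step: suppose the statement holds for some i ≥ 1, so a_i = -3(-2)^i - 5^(i - 1).
Then a_{i+1} = 5·a_i + 21·(-2)^i = 5·(-3(-2)^i - 5^(i - 1)) + 21·(-2)^i = -3(-2)^(i + 1) - 5^i = -3(-2)^(i+1) - 5^((i+1) - 1),
which is the claimed formula at r = i+1.
Hence, by induction on r, the claim holds for every r ≥ 1.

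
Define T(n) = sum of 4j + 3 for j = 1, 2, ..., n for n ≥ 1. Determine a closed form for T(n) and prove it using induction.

T(n) = n(2n + 5)

We claim T(n) = n(2n + 5) for all n ≥ 1.
For the base case n = 1: T(1) = 7, and the closed form gives 7. They agree.
Inductive step: assume the claim holds for n = j, so T(j) = j(2j + 5).
Then T(j+1) = T(j) + (4j + 7) = (j(2j + 5)) + (4j + 7).
Simplifying, T(j+1) = (j + 1)(2j + 7) = (j+1)(2(j+1) + 5),
which is the closed form with n = j+1.
This completes the induction.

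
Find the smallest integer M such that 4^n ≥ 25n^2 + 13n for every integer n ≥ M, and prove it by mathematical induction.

At n = 4: 256 < 452, so the inequality fails and M ≥ 5. We prove 4^n ≥ 25n^2 + 13n for all n ≥ 5.
For the base case n = 5: 4^n = 1024 and 25n^2 + 13n = 690, so 1024 ≥ 690.
Inductive step: suppose the statement holds for some i ≥ 5, so 4^i ≥ 25i^2 + 13i.
Then 4^(i + 1) = 4·(4^i) ≥ 4·(25i^2 + 13i).
Also, for i ≥ 5 we have 4·(25i^2 + 13i) ≥ 25(i+1)^2 + 13(i+1), since 4·(25i^2 + 13i) − (25(i+1)^2 + 13(i+1)) = 75i^2 - 11i - 38, which is nonnegative for all i ≥ 5.
Combining, 4^(i + 1) ≥ 25(i+1)^2 + 13(i+1).
This completes the induction.
Hence the smallest such M is 5.

M = 5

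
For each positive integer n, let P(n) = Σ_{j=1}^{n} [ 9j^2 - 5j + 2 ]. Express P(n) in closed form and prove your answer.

We claim P(n) = n(3n^2 + 2n + 1) for all n ≥ 1.
Base step (n = 1): P(1) = 6, and the closed form gives 6. They agree.
Inductive step: assume the claim holds for n = j, so P(j) = j(3j^2 + 2j + 1).
Then P(j+1) = P(j) + (9j^2 + 13j + 6) = (j(3j^2 + 2j + 1)) + (9j^2 + 13j + 6).
Simplifying, P(j+1) = (j + 1)(3j^2 + 8j + 6) = (j+1)(3(j+1)^2 + 2(j+1) + 1),
which is the closed form with n = j+1.
Hence, by induction on n, the claim holds for every n ≥ 1.

P(n) = n(3n^2 + 2n + 1)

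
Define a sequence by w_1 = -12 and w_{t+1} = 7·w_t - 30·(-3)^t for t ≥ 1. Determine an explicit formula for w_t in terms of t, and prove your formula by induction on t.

Computing the first terms: w_1 = -12, w_2 = 6, w_3 = -228. This suggests w_t = -(-3)^(t + 1) - 3·7^(t - 1).
Base case (t = 1): the formula gives -12 = -12 = w_1.
Inductive step: suppose the statement holds for some i ≥ 1, so w_i = -(-3)^(i + 1) - 3·7^(i - 1).
Then w_{i+1} = 7·w_i - 30·(-3)^i = 7·(-(-3)^(i + 1) - 3·7^(i - 1)) - 30·(-3)^i = -(-3)^(i + 2) - 3·7^i = -(-3)^((i+1) + 1) - 3·7^((i+1) - 1),
which is the claimed formula at t = i+1.
By the principle of mathematical induction, the result holds for all t ≥ 1.

w_t = -(-3)^(t + 1) - 3·7^(t - 1)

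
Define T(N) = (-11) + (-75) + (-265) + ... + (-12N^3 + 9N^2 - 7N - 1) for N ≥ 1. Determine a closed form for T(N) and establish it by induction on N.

We claim T(N) = -N(3N^3 + 3N^2 + 2N + 3) for all N ≥ 1.
When N = 1: T(1) = -11, and the closed form gives -11. They agree.
Inductive step: assume the claim holds for N = m, so T(m) = m(-3m^3 - 3m^2 - 2m - 3).
Then T(m+1) = T(m) + (-12m^3 - 27m^2 - 25m - 11) = (m(-3m^3 - 3m^2 - 2m - 3)) + (-12m^3 - 27m^2 - 25m - 11).
Simplifying, T(m+1) = -(m + 1)(3m^3 + 12m^2 + 17m + 11) = -(m+1)(3(m+1)^3 + 3(m+1)^2 + 2(m+1) + 3),
which is the closed form with N = m+1.
Hence, by induction on N, the claim holds for every N ≥ 1.

T(N) = -N(3N^3 + 3N^2 + 2N + 3)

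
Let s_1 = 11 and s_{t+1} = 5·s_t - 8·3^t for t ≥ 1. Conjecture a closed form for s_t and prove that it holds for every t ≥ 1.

s_t = 4·3^t - 5^(t - 1)

Computing the first terms: s_1 = 11, s_2 = 31, s_3 = 83. This suggests s_t = 4·3^t - 5^(t - 1).
Base case (t = 1): the formula gives 11 = 11 = s_1.
Suppose the result is true for t = m, so s_m = 4·3^m - 5^(m - 1).
Then s_{m+1} = 5·s_m - 8·3^m = 5·(4·3^m - 5^(m - 1)) - 8·3^m = 4·3^(m + 1) - 5^m = 4·3^(m+1) - 5^((m+1) - 1),
which is the claimed formula at t = m+1.
Hence, by induction on t, the claim holds for every t ≥ 1.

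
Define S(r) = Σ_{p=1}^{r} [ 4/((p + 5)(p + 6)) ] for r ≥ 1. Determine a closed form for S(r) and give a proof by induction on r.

We claim S(r) = 2r/(3(r + 6)) for all r ≥ 1.
When r = 1: S(1) = 2/21, and the closed form gives 2/21. They agree.
Suppose the result is true for r = p, so S(p) = 2p/(3(p + 6)).
Then S(p+1) = S(p) + (4/((p + 6)(p + 7))) = (2p/(3(p + 6))) + (4/((p + 6)(p + 7))).
Simplifying, S(p+1) = 2(p + 1)/(3(p + 7)) = 2(p+1)/(3((p+1) + 6)),
which is the closed form with r = p+1.
Hence, by induction on r, the claim holds for every r ≥ 1.

S(r) = 2r/(3(r + 6))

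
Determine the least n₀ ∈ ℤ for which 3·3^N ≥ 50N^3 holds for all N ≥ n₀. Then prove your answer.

n₀ = 9

At N = 8: 19683 < 25600, so the inequality fails and n₀ ≥ 9. We prove 3·3^N ≥ 50N^3 for all N ≥ 9.
Base case (N = 9): 3·3^N = 59049 and 50N^3 = 36450, so 59049 ≥ 36450.
Suppose the result is true for N = k, so 3·3^k ≥ 50k^3.
Then 3·3^(k + 1) = 3·(3·3^k) ≥ 3·(50k^3).
Also, for k ≥ 9 we have 3·(50k^3) ≥ 50(k+1)^3, since 3 ≥ (1 + 1/k)^3 for all k ≥ 9.
Combining, 3·3^(k + 1) ≥ 50(k+1)^3.
By the principle of mathematical induction, the result holds for all N ≥ 9.
Hence the smallest such n₀ is 9.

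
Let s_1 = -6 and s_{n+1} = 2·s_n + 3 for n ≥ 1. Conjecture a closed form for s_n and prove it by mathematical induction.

Computing the first terms: s_1 = -6, s_2 = -9, s_3 = -15. This suggests s_n = -3·2^(n - 1) - 3.
Base case (n = 1): the formula gives -6 = -6 = s_1.
Inductive step: assume the claim holds for n = k, so s_k = -3·2^(k - 1) - 3.
Then s_{k+1} = 2·s_k + 3 = 2·(-3·2^(k - 1) - 3) + 3 = -3·2^k - 3 = -3·2^((k+1) - 1) - 3,
which is the claimed formula at n = k+1.
By induction, the statement is established for all n ≥ 1.

s_n = -3·2^(n - 1) - 3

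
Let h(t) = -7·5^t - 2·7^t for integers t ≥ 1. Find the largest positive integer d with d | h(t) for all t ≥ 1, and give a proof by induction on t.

d = 7

Computing the first values: h(1) = -49 and h(2) = -273; gcd(-49, -273) = 7, so d ≤ 7.
We prove 7 | -7·5^t - 2·7^t for all t ≥ 1 by induction on t.
When t = 1: h(1) = -49 = 7·(-7), so 7 | h(1).
Inductive step: assume the claim holds for t = m, i.e. 7 | h(m). Then
h(m+1) − 7·h(m) = (-7·5^(m+1) - 2·7^(m+1)) − 7·(-7·5^m - 2·7^m) = (-7)·5^m·(5 − 7) = (14)·5^m. Since 7 | h(m) by the inductive hypothesis, 7 | 7·h(m); and 7 | 14 since 14 = 7·2. Therefore 7 | h(m+1).
By induction, the statement is established for all t ≥ 1.
Therefore the largest such d is 7.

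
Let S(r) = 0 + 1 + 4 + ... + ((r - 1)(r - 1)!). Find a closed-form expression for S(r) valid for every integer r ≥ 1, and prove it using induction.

We claim S(r) = r! - 1 for all r ≥ 1.
Base case (r = 1): S(1) = 0, and the closed form gives 0. They agree.
For the inductive step, assume it holds for an arbitrary j ≥ 1, so S(j) = j! - 1.
Then S(j+1) = S(j) + (j·j!) = (j! - 1) + (j·j!).
Simplifying, S(j+1) = (j+1)! - 1,
which is the closed form with r = j+1.
By induction, the statement is established for all r ≥ 1.

S(r) = r! - 1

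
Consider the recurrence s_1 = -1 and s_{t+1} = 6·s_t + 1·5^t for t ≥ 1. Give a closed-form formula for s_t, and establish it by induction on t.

Computing the first terms: s_1 = -1, s_2 = -1, s_3 = 19. This suggests s_t = -5^t + 4·6^(t - 1).
When t = 1: the formula gives -1 = -1 = s_1.
Inductive step: assume the claim holds for t = p, so s_p = -5^p + 4·6^(p - 1).
Then s_{p+1} = 6·s_p + 1·5^p = 6·(-5^p + 4·6^(p - 1)) + 1·5^p = -5^(p + 1) + 4·6^p = -5^(p+1) + 4·6^((p+1) - 1),
which is the claimed formula at t = p+1.
Hence, by induction on t, the claim holds for every t ≥ 1.

s_t = -5^t + 4·6^(t - 1)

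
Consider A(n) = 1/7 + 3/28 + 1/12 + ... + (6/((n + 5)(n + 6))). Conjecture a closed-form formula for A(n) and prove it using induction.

A(n) = n/(n + 6)

We claim A(n) = n/(n + 6) for all n ≥ 1.
Base step (n = 1): A(1) = 1/7, and the closed form gives 1/7. They agree.
Suppose the result is true for n = i, so A(i) = i/(i + 6).
Then A(i+1) = A(i) + (6/((i + 6)(i + 7))) = (i/(i + 6)) + (6/((i + 6)(i + 7))).
Simplifying, A(i+1) = (i + 1)/(i + 7) = (i+1)/((i+1) + 6),
which is the closed form with n = i+1.
By the principle of mathematical induction, the result holds for all n ≥ 1.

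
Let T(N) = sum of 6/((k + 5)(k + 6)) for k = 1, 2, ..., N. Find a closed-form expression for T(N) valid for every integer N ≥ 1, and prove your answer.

T(N) = N/(N + 6)

We claim T(N) = N/(N + 6) for all N ≥ 1.
Base case (N = 1): T(1) = 1/7, and the closed form gives 1/7. They agree.
Inductive step: suppose the statement holds for some k ≥ 1, so T(k) = k/(k + 6).
Then T(k+1) = T(k) + (6/((k + 6)(k + 7))) = (k/(k + 6)) + (6/((k + 6)(k + 7))).
Simplifying, T(k+1) = (k + 1)/(k + 7) = (k+1)/((k+1) + 6),
which is the closed form with N = k+1.
Hence, by induction on N, the claim holds for every N ≥ 1.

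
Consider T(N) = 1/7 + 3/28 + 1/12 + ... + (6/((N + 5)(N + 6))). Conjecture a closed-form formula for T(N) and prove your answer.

T(N) = N/(N + 6)

We claim T(N) = N/(N + 6) for all N ≥ 1.
Base case (N = 1): T(1) = 1/7, and the closed form gives 1/7. They agree.
Suppose the result is true for N = m, so T(m) = m/(m + 6).
Then T(m+1) = T(m) + (6/((m + 6)(m + 7))) = (m/(m + 6)) + (6/((m + 6)(m + 7))).
Simplifying, T(m+1) = (m + 1)/(m + 7) = (m+1)/((m+1) + 6),
which is the closed form with N = m+1.
By induction, the statement is established for all N ≥ 1.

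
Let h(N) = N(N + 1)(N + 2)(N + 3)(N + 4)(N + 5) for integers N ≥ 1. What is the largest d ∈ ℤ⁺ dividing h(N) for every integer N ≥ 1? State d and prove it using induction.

Computing the first values: h(1) = 720 and h(2) = 5040; gcd(720, 5040) = 720, so d ≤ 720.
We prove 720 | N(N + 1)(N + 2)(N + 3)(N + 4)(N + 5) for all N ≥ 1 by induction on N.
Base step (N = 1): h(1) = 720 = 720·(1), so 720 | h(1).
For the inductive step, assume it holds for an arbitrary k ≥ 1, i.e. 720 | h(k). Then
h(k+1) − h(k) = (k+1)·(k+2)·(k+3)·(k+4)·(k+5)·(k+6) − k·(k+1)·(k+2)·(k+3)·(k+4)·(k+5) = (k+1)·(k+2)·(k+3)·(k+4)·(k+5)·[(k+6) − k] = 6·(k+1)·(k+2)·(k+3)·(k+4)·(k+5). The product of 5 consecutive integers is divisible by (5)! = 120, so h(k+1) − h(k) is divisible by 6·120 = 720. By the inductive hypothesis 720 | h(k), hence 720 | h(k+1).
By induction, the statement is established for all N ≥ 1.
Therefore the largest such d is 720.

d = 720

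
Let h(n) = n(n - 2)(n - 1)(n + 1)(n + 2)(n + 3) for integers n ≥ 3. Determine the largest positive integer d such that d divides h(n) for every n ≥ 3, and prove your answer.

Computing the first values: h(3) = 720 and h(4) = 5040; gcd(720, 5040) = 720, so d ≤ 720.
We prove 720 | n(n - 2)(n - 1)(n + 1)(n + 2)(n + 3) for all n ≥ 3 by induction on n.
Base step (n = 3): h(3) = 720 = 720·(1), so 720 | h(3).
Inductive step: assume the claim holds for n = j, i.e. 720 | h(j). Then
h(j+1) − h(j) = (j-1)·j·(j+1)·(j+2)·(j+3)·(j+4) − (j-2)·(j-1)·j·(j+1)·(j+2)·(j+3) = (j-1)·j·(j+1)·(j+2)·(j+3)·[(j+4) − (j-2)] = 6·(j-1)·j·(j+1)·(j+2)·(j+3). The product of 5 consecutive integers is divisible by (5)! = 120, so h(j+1) − h(j) is divisible by 6·120 = 720. By the inductive hypothesis 720 | h(j), hence 720 | h(j+1).
This completes the induction.
Therefore the largest such d is 720.

d = 720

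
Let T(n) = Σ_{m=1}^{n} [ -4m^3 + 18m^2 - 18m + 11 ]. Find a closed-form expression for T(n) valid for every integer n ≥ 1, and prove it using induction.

T(n) = -n(n^3 - 4n^2 + n - 5)

We claim T(n) = -n(n^3 - 4n^2 + n - 5) for all n ≥ 1.
For the base case n = 1: T(1) = 7, and the closed form gives 7. They agree.
Inductive step: suppose the statement holds for some m ≥ 1, so T(m) = m(-m^3 + 4m^2 - m + 5).
Then T(m+1) = T(m) + (-4m^3 + 6m^2 + 6m + 7) = (m(-m^3 + 4m^2 - m + 5)) + (-4m^3 + 6m^2 + 6m + 7).
Simplifying, T(m+1) = -(m + 1)(m^3 - m^2 - 4m - 7) = -(m+1)((m+1)^3 - 4(m+1)^2 + (m+1) - 5),
which is the closed form with n = m+1.
This completes the induction.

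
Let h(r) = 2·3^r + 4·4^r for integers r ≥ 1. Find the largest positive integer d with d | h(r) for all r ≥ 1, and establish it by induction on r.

d = 2

Computing the first values: h(1) = 22 and h(2) = 82; gcd(22, 82) = 2, so d ≤ 2.
We prove 2 | 2·3^r + 4·4^r for all r ≥ 1 by induction on r.
Base case (r = 1): h(1) = 22 = 2·(11), so 2 | h(1).
For the inductive step, assume it holds for an arbitrary k ≥ 1, i.e. 2 | h(k). Then
h(k+1) − 4·h(k) = (2·3^(k+1) + 4·4^(k+1)) − 4·(2·3^k + 4·4^k) = (2)·3^k·(3 − 4) = (-2)·3^k. Since 2 | h(k) by the inductive hypothesis, 2 | 4·h(k); and 2 | -2 since -2 = 2·-1. Therefore 2 | h(k+1).
By the principle of mathematical induction, the result holds for all r ≥ 1.
Therefore the largest such d is 2.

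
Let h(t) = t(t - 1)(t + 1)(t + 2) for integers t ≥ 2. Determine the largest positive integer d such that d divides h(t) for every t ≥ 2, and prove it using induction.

d = 24

Computing the first values: h(2) = 24 and h(3) = 120; gcd(24, 120) = 24, so d ≤ 24.
We prove 24 | t(t - 1)(t + 1)(t + 2) for all t ≥ 2 by induction on t.
For the base case t = 2: h(2) = 24 = 24·(1), so 24 | h(2).
For the inductive step, assume it holds for an arbitrary k ≥ 2, i.e. 24 | h(k). Then
h(k+1) − h(k) = k·(k+1)·(k+2)·(k+3) − (k-1)·k·(k+1)·(k+2) = k·(k+1)·(k+2)·[(k+3) − (k-1)] = 4·k·(k+1)·(k+2). The product of 3 consecutive integers is divisible by (3)! = 6, so h(k+1) − h(k) is divisible by 4·6 = 24. By the inductive hypothesis 24 | h(k), hence 24 | h(k+1).
Hence, by induction on t, the claim holds for every t ≥ 2.
Therefore the largest such d is 24.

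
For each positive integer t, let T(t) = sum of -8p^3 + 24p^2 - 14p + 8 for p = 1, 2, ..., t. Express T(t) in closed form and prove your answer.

T(t) = -t(2t^3 - 4t^2 - 3t - 5)

We claim T(t) = -t(2t^3 - 4t^2 - 3t - 5) for all t ≥ 1.
When t = 1: T(1) = 10, and the closed form gives 10. They agree.
Inductive step: suppose the statement holds for some p ≥ 1, so T(p) = p(-2p^3 + 4p^2 + 3p + 5).
Then T(p+1) = T(p) + (-8p^3 + 10p + 10) = (p(-2p^3 + 4p^2 + 3p + 5)) + (-8p^3 + 10p + 10).
Simplifying, T(p+1) = -(p + 1)(2p^3 + 2p^2 - 5p - 10) = -(p+1)(2(p+1)^3 - 4(p+1)^2 - 3(p+1) - 5),
which is the closed form with t = p+1.
This completes the induction.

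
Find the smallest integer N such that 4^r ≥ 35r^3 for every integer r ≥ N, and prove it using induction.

At r = 6: 4096 < 7560, so the inequality fails and N ≥ 7. We prove 4^r ≥ 35r^3 for all r ≥ 7.
For the base case r = 7: 4^r = 16384 and 35r^3 = 12005, so 16384 ≥ 12005.
Inductive step: suppose the statement holds for some j ≥ 7, so 4^j ≥ 35j^3.
Then 4^(j + 1) = 4·(4^j) ≥ 4·(35j^3).
Also, for j ≥ 7 we have 4·(35j^3) ≥ 35(j+1)^3, since 4 ≥ (1 + 1/j)^3 for all j ≥ 7.
Combining, 4^(j + 1) ≥ 35(j+1)^3.
By the principle of mathematical induction, the result holds for all r ≥ 7.
Hence the smallest such N is 7.

N = 7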